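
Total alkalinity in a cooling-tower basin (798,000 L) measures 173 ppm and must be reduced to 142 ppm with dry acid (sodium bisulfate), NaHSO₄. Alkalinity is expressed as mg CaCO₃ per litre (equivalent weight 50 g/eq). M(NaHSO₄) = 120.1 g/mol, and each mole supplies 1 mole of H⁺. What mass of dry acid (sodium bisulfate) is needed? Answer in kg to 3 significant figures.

59.4 kg

Alkalinity to neutralize: (173 − 142) = 31 mg/L as CaCO₃ × 798,000 L = 24,740 g as CaCO₃.
Equivalents of H⁺ required: 24,740 ÷ 50 g/eq = 494.8 eq = 494.8 mol NaHSO₄.
Mass of NaHSO₄: 494.8 × 120.1 = 59,420 g.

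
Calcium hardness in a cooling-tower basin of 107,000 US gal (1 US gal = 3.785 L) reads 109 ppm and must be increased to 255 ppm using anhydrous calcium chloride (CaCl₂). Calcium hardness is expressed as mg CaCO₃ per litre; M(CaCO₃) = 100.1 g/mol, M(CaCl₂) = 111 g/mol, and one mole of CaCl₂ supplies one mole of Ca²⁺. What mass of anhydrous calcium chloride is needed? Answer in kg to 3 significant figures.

Volume: 107,000 US gal × 3.785 L/gal = 404,995 L.
Hardness to add: (255 − 109) = 146 mg/L as CaCO₃ × 404,995 L = 59,130 g as CaCO₃.
Moles of Ca²⁺ (1 mol Ca²⁺ ≡ 1 mol CaCO₃): 59,130 / 100.1 g/mol = 590.7 mol.
Mass of CaCl₂: 590.7 × 111 = 65,570 g.

65.6 kg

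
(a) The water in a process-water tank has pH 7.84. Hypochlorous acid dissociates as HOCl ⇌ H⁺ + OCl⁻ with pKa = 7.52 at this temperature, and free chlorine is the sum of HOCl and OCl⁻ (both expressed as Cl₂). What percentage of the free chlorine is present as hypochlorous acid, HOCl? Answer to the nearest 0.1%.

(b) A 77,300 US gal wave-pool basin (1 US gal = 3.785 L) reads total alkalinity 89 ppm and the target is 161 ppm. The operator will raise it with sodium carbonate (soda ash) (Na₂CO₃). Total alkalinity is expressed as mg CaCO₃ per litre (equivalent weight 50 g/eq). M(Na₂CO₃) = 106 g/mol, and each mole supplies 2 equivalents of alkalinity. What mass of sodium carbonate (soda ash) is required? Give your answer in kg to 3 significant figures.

(a) 32.4%; (b) 22.3 kg

(a) [OCl⁻]/[HOCl] = 10^(pH − pKa) = 10^(7.84 − 7.52) = 10^0.32 = 2.089.
(a) Fraction as HOCl = 1 / (1 + 2.089) = 0.3237.

(b) Volume: 77,300 US gal × 3.785 L/gal = 292,580 L.
(b) Alkalinity to add: (161 − 89) = 72 mg/L as CaCO₃ × 292,580 L = 21,070 g as CaCO₃.
(b) Equivalents: 21,070 g ÷ 50 g/eq = 421.3 eq.
(b) Each mole of Na₂CO₃ supplies 2 eq, so 421.3 / 2 = 210.7 mol.
(b) Mass: 210.7 mol × 106 g/mol = 22,330 g.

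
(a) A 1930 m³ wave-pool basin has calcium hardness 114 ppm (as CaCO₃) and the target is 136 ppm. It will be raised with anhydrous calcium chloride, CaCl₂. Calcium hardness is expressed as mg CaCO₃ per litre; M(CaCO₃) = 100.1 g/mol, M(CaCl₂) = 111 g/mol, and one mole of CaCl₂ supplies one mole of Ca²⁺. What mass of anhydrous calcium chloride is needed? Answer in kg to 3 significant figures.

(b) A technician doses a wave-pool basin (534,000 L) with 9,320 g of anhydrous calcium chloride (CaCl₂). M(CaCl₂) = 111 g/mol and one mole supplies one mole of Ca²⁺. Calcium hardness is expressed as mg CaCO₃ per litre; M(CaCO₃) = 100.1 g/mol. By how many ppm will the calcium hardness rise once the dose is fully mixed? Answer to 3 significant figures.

(a) 47.1 kg; (b) 15.7 ppm

(a) Volume: 1930 m³ = 1,930,000 L.
(a) Hardness to add: (136 − 114) = 22 mg/L as CaCO₃ × 1,930,000 L = 42,460 g as CaCO₃.
(a) Moles of Ca²⁺ (1 mol Ca²⁺ ≡ 1 mol CaCO₃): 42,460 / 100.1 g/mol = 424.2 mol.
(a) Mass of CaCl₂: 424.2 × 111 = 47,080 g.

(b) Moles of Ca²⁺: 9,320 g ÷ 111 g/mol = 83.96 mol.
(b) As CaCO₃: 83.96 mol × 100.1 g/mol = 8405 g.
(b) Rise: 8405 g / 534,000 L × 1000 = 15.74 mg/L.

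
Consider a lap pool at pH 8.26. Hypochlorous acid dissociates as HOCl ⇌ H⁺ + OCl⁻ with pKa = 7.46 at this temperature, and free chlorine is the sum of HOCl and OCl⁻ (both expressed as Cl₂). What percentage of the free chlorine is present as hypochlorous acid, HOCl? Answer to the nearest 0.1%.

[OCl⁻]/[HOCl] = 10^(pH − pKa) = 10^(8.26 − 7.46) = 10^0.80 = 6.31.
Fraction as HOCl = 1 / (1 + 6.31) = 0.1368.

13.7%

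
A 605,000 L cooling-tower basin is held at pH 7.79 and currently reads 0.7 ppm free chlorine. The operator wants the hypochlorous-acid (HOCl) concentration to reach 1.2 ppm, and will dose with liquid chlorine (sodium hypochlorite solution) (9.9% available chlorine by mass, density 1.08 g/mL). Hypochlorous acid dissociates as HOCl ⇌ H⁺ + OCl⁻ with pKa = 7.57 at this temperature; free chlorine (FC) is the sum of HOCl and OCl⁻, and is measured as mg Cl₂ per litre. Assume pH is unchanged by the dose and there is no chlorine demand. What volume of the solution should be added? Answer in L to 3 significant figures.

14.1 L

[OCl⁻]/[HOCl] = 10^(pH − pKa) = 10^(7.79 − 7.57) = 1.66; fraction as HOCl = 1/(1 + 1.66) = 0.376.
Free chlorine required for 1.2 ppm HOCl: 1.2 / 0.376 = 3.192 ppm.
FC to add: 3.192 − 0.7 = 2.492 mg/L as Cl₂.
Cl₂ equivalent: 2.492 mg/L × 605,000 L = 1507 g.
Product at 9.9% available Cl: 1507 / 0.099 = 15,230 g.
Volume: 15,230 g ÷ 1.08 g/mL = 14,100 mL.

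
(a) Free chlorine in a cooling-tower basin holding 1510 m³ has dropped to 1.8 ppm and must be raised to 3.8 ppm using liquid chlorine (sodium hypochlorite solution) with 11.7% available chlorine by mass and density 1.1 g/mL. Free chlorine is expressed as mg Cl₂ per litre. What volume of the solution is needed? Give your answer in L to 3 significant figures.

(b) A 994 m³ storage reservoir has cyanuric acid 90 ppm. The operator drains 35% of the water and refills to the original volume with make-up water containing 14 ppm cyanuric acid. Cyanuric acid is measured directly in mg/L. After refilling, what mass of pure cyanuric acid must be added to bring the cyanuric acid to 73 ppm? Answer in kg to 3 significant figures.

(a) Volume: 1510 m³ = 1,510,000 L.
(a) Chlorine deficit: 3.8 − 1.8 = 2 ppm = 2 mg/L as Cl₂.
(a) Cl₂ equivalent needed: 2 mg/L × 1,510,000 L = 3,020,000 mg = 3020 g.
(a) Product at 11.7% available chlorine: 3020 / 0.117 = 25,810 g.
(a) Volume at density 1.1 g/mL: 25,810 g ÷ 1.1 g/mL = 23,470 mL.

(b) Volume: 994 m³ = 994,000 L.
(b) After draining 35% and refilling: 90 × 0.65 + 14 × 0.35 = 63.4 ppm.
(b) Deficit to target: 73 − 63.4 = 9.6 mg/L.
(b) Mass: 9.6 mg/L × 994,000 L = 9542 g cyanuric acid.

(a) 23.5 L; (b) 9.54 kg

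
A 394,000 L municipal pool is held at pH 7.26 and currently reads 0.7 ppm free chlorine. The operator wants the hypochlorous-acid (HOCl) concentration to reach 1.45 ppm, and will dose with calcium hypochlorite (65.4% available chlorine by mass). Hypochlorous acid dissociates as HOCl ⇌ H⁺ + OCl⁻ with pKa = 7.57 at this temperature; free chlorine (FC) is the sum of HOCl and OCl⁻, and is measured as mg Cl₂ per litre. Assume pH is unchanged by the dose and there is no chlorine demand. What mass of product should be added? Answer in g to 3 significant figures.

[OCl⁻]/[HOCl] = 10^(pH − pKa) = 10^(7.26 − 7.57) = 0.4898; fraction as HOCl = 1/(1 + 0.4898) = 0.6712.
Free chlorine required for 1.45 ppm HOCl: 1.45 / 0.6712 = 2.16 ppm.
FC to add: 2.16 − 0.7 = 1.46 mg/L as Cl₂.
Cl₂ equivalent: 1.46 mg/L × 394,000 L = 575.3 g.
Product at 65.4% available Cl: 575.3 / 0.654 = 879.7 g.

880 g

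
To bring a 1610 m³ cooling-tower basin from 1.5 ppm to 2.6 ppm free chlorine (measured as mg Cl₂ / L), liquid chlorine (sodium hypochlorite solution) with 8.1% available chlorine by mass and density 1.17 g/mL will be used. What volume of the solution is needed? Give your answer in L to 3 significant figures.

Volume: 1610 m³ = 1,610,000 L.
Chlorine deficit: 2.6 − 1.5 = 1.1 ppm = 1.1 mg/L as Cl₂.
Cl₂ equivalent needed: 1.1 mg/L × 1,610,000 L = 1,771,000 mg = 1771 g.
Product at 8.1% available chlorine: 1771 / 0.081 = 21,860 g.
Volume at density 1.17 g/mL: 21,860 g ÷ 1.17 g/mL = 18,690 mL.

18.7 L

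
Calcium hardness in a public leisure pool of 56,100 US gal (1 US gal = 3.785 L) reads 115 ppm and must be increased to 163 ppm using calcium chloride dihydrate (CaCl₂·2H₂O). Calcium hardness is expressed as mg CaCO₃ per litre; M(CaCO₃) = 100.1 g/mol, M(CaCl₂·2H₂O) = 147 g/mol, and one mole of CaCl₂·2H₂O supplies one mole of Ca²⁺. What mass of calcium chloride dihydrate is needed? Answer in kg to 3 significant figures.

15.0 kg

Volume: 56,100 US gal × 3.785 L/gal = 212,338 L.
Hardness to add: (163 − 115) = 48 mg/L as CaCO₃ × 212,338 L = 10,190 g as CaCO₃.
Moles of Ca²⁺ (1 mol Ca²⁺ ≡ 1 mol CaCO₃): 10,190 / 100.1 g/mol = 101.8 mol.
Mass of CaCl₂·2H₂O: 101.8 × 147 = 14,970 g.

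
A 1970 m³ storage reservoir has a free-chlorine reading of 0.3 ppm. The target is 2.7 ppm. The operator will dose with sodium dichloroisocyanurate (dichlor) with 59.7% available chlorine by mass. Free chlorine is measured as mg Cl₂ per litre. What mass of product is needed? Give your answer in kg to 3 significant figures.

Volume: 1970 m³ = 1,970,000 L.
Chlorine deficit: 2.7 − 0.3 = 2.4 ppm = 2.4 mg/L as Cl₂.
Cl₂ equivalent needed: 2.4 mg/L × 1,970,000 L = 4,728,000 mg = 4728 g.
Product at 59.7% available chlorine: 4728 / 0.597 = 7920 g.

7.92 kg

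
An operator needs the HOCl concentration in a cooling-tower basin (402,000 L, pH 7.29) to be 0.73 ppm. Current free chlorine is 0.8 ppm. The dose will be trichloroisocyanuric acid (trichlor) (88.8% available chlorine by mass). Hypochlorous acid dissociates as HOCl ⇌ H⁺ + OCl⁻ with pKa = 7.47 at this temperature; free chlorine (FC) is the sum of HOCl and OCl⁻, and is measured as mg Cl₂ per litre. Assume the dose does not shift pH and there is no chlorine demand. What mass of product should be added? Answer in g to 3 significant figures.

187 g

[OCl⁻]/[HOCl] = 10^(pH − pKa) = 10^(7.29 − 7.47) = 0.6607; fraction as HOCl = 1/(1 + 0.6607) = 0.6022.
Free chlorine required for 0.73 ppm HOCl: 0.73 / 0.6022 = 1.212 ppm.
FC to add: 1.212 − 0.8 = 0.4123 mg/L as Cl₂.
Cl₂ equivalent: 0.4123 mg/L × 402,000 L = 165.7 g.
Product at 88.8% available Cl: 165.7 / 0.888 = 186.7 g.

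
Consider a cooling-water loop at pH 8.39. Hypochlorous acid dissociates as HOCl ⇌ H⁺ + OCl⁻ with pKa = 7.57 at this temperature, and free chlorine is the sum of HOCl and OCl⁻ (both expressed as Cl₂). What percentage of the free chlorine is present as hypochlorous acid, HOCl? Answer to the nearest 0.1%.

[OCl⁻]/[HOCl] = 10^(pH − pKa) = 10^(8.39 − 7.57) = 10^0.82 = 6.607.
Fraction as HOCl = 1 / (1 + 6.607) = 0.1315.

13.1%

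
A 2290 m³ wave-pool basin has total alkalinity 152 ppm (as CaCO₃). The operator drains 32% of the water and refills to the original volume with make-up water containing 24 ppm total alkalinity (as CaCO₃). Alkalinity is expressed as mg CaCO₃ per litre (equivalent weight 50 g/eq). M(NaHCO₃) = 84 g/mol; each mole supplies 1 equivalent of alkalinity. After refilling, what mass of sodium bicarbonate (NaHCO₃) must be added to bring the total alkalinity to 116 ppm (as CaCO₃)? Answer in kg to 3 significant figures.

Volume: 2290 m³ = 2,290,000 L.
After draining 32% and refilling: 152 × 0.68 + 24 × 0.32 = 111.04 ppm.
Deficit to target: 116 − 111.04 = 4.96 mg/L.
As CaCO₃: 4.96 mg/L × 2,290,000 L = 11,360 g; ÷ 50 g/eq ÷ 1 = 227.2 mol NaHCO₃.
Mass: 227.2 × 84 = 19,080 g.

19.1 kg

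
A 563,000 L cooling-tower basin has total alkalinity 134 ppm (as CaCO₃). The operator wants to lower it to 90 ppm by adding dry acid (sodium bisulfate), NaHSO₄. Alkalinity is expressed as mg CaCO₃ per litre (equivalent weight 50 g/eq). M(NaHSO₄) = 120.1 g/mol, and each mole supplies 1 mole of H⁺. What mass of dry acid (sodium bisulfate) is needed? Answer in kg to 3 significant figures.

59.5 kg

Alkalinity to neutralize: (134 − 90) = 44 mg/L as CaCO₃ × 563,000 L = 24,770 g as CaCO₃.
Equivalents of H⁺ required: 24,770 ÷ 50 g/eq = 495.4 eq = 495.4 mol NaHSO₄.
Mass of NaHSO₄: 495.4 × 120.1 = 59,500 g.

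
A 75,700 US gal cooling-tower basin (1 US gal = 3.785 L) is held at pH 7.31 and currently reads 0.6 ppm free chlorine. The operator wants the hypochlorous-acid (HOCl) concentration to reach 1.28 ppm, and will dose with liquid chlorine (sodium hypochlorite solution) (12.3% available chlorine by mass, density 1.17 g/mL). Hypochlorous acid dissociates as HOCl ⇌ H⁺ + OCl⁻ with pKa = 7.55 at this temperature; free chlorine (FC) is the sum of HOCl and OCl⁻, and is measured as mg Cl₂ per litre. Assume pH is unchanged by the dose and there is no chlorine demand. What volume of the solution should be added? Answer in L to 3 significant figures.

2.82 L

Volume: 75,700 US gal × 3.785 L/gal = 286,524 L.
[OCl⁻]/[HOCl] = 10^(pH − pKa) = 10^(7.31 − 7.55) = 0.5754; fraction as HOCl = 1/(1 + 0.5754) = 0.6347.
Free chlorine required for 1.28 ppm HOCl: 1.28 / 0.6347 = 2.017 ppm.
FC to add: 2.017 − 0.6 = 1.417 mg/L as Cl₂.
Cl₂ equivalent: 1.417 mg/L × 286,524 L = 405.9 g.
Product at 12.3% available Cl: 405.9 / 0.123 = 3300 g.
Volume: 3300 g ÷ 1.17 g/mL = 2820 mL.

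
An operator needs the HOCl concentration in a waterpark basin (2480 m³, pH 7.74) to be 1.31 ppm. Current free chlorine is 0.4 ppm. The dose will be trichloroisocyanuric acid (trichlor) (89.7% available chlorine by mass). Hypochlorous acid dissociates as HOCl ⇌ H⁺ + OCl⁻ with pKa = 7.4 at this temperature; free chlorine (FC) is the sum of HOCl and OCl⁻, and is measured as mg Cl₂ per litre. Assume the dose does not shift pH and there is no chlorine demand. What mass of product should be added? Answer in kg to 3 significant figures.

Volume: 2480 m³ = 2,480,000 L.
[OCl⁻]/[HOCl] = 10^(pH − pKa) = 10^(7.74 − 7.4) = 2.188; fraction as HOCl = 1/(1 + 2.188) = 0.3137.
Free chlorine required for 1.31 ppm HOCl: 1.31 / 0.3137 = 4.176 ppm.
FC to add: 4.176 − 0.4 = 3.776 mg/L as Cl₂.
Cl₂ equivalent: 3.776 mg/L × 2,480,000 L = 9364 g.
Product at 89.7% available Cl: 9364 / 0.897 = 10,440 g.

10.4 kg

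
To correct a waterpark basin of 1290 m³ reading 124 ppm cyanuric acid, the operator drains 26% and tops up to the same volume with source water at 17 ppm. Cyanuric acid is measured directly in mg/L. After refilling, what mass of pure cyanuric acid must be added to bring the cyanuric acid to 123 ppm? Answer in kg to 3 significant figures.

Volume: 1290 m³ = 1,290,000 L.
After draining 26% and refilling: 124 × 0.74 + 17 × 0.26 = 96.18 ppm.
Deficit to target: 123 − 96.18 = 26.82 mg/L.
Mass: 26.82 mg/L × 1,290,000 L = 34,600 g cyanuric acid.

34.6 kg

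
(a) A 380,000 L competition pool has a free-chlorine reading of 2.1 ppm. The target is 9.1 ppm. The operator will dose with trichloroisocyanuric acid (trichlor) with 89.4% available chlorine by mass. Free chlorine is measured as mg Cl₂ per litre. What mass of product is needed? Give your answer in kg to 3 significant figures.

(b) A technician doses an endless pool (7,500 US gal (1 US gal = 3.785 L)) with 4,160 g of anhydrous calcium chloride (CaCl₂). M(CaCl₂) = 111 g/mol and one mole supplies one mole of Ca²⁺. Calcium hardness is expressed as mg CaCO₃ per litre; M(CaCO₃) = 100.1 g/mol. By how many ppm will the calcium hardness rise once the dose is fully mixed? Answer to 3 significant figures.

(a) Chlorine deficit: 9.1 − 2.1 = 7 ppm = 7 mg/L as Cl₂.
(a) Cl₂ equivalent needed: 7 mg/L × 380,000 L = 2,660,000 mg = 2660 g.
(a) Product at 89.4% available chlorine: 2660 / 0.894 = 2975 g.

(b) Volume: 7,500 US gal × 3.785 L/gal = 28,388 L.
(b) Moles of Ca²⁺: 4,160 g ÷ 111 g/mol = 37.48 mol.
(b) As CaCO₃: 37.48 mol × 100.1 g/mol = 3751 g.
(b) Rise: 3751 g / 28,388 L × 1000 = 132.2 mg/L.

(a) 2.98 kg; (b) 132 ppm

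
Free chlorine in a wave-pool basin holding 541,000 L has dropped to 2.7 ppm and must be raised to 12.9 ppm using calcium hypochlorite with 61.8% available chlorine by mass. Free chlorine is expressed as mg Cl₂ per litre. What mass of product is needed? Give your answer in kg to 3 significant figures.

8.93 kg

Chlorine deficit: 12.9 − 2.7 = 10.2 ppm = 10.2 mg/L as Cl₂.
Cl₂ equivalent needed: 10.2 mg/L × 541,000 L = 5,518,000 mg = 5518 g.
Product at 61.8% available chlorine: 5518 / 0.618 = 8929 g.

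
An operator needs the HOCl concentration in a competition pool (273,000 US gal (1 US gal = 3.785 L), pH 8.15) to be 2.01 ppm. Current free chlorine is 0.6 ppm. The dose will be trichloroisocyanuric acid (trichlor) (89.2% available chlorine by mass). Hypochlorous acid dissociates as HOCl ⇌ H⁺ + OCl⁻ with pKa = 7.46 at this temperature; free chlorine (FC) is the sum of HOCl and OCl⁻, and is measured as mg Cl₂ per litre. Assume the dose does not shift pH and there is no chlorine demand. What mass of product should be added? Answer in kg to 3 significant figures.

Volume: 273,000 US gal × 3.785 L/gal = 1,033,305 L.
[OCl⁻]/[HOCl] = 10^(pH − pKa) = 10^(8.15 − 7.46) = 4.898; fraction as HOCl = 1/(1 + 4.898) = 0.1696.
Free chlorine required for 2.01 ppm HOCl: 2.01 / 0.1696 = 11.85 ppm.
FC to add: 11.85 − 0.6 = 11.25 mg/L as Cl₂.
Cl₂ equivalent: 11.25 mg/L × 1,033,305 L = 11,630 g.
Product at 89.2% available Cl: 11,630 / 0.892 = 13,040 g.

13.0 kg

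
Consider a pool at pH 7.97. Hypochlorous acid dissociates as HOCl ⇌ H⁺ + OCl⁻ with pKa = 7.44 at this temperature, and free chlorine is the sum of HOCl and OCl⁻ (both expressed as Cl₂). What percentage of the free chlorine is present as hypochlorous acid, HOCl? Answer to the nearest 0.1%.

22.8%

[OCl⁻]/[HOCl] = 10^(pH − pKa) = 10^(7.97 − 7.44) = 10^0.53 = 3.388.
Fraction as HOCl = 1 / (1 + 3.388) = 0.2279.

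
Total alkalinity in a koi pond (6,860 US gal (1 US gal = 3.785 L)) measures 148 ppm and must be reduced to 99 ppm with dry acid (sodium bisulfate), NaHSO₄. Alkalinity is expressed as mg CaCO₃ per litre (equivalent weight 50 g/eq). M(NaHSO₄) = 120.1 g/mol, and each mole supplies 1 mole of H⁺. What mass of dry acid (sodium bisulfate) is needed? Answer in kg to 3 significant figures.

Volume: 6,860 US gal × 3.785 L/gal = 25,965 L.
Alkalinity to neutralize: (148 − 99) = 49 mg/L as CaCO₃ × 25,965 L = 1272 g as CaCO₃.
Equivalents of H⁺ required: 1272 ÷ 50 g/eq = 25.45 eq = 25.45 mol NaHSO₄.
Mass of NaHSO₄: 25.45 × 120.1 = 3056 g.

3.06 kg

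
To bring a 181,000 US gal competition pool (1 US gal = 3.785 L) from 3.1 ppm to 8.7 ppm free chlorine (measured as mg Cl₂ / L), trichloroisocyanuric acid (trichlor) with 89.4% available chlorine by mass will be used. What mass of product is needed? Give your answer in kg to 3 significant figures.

4.29 kg

Volume: 181,000 US gal × 3.785 L/gal = 685,085 L.
Chlorine deficit: 8.7 − 3.1 = 5.6 ppm = 5.6 mg/L as Cl₂.
Cl₂ equivalent needed: 5.6 mg/L × 685,085 L = 3,836,000 mg = 3836 g.
Product at 89.4% available chlorine: 3836 / 0.894 = 4291 g.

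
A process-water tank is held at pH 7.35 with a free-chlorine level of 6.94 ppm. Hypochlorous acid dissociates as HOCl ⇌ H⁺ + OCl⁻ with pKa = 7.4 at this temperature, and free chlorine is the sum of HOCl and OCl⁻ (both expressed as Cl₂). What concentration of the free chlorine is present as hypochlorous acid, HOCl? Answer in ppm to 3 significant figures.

[OCl⁻]/[HOCl] = 10^(pH − pKa) = 10^(7.35 − 7.4) = 10^-0.05 = 0.8913.
Fraction as HOCl = 1 / (1 + 0.8913) = 0.5288.
HOCl = 0.5288 × 6.94 ppm = 3.67 ppm.

3.67 ppm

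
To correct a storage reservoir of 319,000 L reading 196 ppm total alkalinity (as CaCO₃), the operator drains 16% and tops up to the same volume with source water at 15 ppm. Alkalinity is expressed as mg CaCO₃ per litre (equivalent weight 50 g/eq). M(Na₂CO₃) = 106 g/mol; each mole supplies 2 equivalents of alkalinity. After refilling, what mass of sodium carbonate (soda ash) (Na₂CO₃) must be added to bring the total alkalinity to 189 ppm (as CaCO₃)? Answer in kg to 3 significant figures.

After draining 16% and refilling: 196 × 0.84 + 15 × 0.16 = 167.04 ppm.
Deficit to target: 189 − 167.04 = 21.96 mg/L.
As CaCO₃: 21.96 mg/L × 319,000 L = 7005 g; ÷ 50 g/eq ÷ 2 = 70.05 mol Na₂CO₃.
Mass: 70.05 × 106 = 7426 g.

7.43 kg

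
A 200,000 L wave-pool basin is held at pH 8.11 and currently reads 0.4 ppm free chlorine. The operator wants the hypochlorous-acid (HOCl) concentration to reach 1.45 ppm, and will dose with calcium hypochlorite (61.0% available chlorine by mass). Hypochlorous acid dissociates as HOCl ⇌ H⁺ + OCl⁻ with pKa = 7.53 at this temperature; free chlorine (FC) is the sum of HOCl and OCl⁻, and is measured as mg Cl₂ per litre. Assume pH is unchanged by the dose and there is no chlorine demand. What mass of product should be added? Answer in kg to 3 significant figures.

2.15 kg

[OCl⁻]/[HOCl] = 10^(pH − pKa) = 10^(8.11 − 7.53) = 3.802; fraction as HOCl = 1/(1 + 3.802) = 0.2083.
Free chlorine required for 1.45 ppm HOCl: 1.45 / 0.2083 = 6.963 ppm.
FC to add: 6.963 − 0.4 = 6.563 mg/L as Cl₂.
Cl₂ equivalent: 6.563 mg/L × 200,000 L = 1313 g.
Product at 61.0% available Cl: 1313 / 0.61 = 2152 g.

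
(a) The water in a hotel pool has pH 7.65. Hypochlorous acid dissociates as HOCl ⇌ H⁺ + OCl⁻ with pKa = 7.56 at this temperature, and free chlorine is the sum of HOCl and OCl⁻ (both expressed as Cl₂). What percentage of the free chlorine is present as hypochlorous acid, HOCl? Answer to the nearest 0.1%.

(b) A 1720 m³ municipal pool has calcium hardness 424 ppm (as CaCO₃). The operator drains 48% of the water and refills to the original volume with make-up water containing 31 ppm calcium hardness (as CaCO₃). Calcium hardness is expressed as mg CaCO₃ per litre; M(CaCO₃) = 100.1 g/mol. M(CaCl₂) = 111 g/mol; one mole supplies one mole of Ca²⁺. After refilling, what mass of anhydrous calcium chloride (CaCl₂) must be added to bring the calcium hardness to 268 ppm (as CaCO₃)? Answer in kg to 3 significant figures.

(a) 44.8%; (b) 62.3 kg

(a) [OCl⁻]/[HOCl] = 10^(pH − pKa) = 10^(7.65 − 7.56) = 10^0.09 = 1.23.
(a) Fraction as HOCl = 1 / (1 + 1.23) = 0.4484.

(b) Volume: 1720 m³ = 1,720,000 L.
(b) After draining 48% and refilling: 424 × 0.52 + 31 × 0.48 = 235.36 ppm.
(b) Deficit to target: 268 − 235.36 = 32.64 mg/L.
(b) As CaCO₃: 32.64 mg/L × 1,720,000 L = 56,140 g; ÷ 100.1 = 560.8 mol Ca²⁺.
(b) Mass: 560.8 × 111 = 62,250 g.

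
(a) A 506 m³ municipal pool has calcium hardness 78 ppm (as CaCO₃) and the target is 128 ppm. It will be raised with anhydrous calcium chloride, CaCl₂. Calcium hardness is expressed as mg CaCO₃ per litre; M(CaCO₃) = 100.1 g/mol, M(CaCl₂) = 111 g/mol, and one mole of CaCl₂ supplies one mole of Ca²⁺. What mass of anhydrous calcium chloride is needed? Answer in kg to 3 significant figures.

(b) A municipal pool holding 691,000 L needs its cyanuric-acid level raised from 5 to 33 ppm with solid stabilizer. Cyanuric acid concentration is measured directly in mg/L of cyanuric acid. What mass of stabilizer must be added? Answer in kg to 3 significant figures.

(a) 28.1 kg; (b) 19.3 kg

(a) Volume: 506 m³ = 506,000 L.
(a) Hardness to add: (128 − 78) = 50 mg/L as CaCO₃ × 506,000 L = 25,300 g as CaCO₃.
(a) Moles of Ca²⁺ (1 mol Ca²⁺ ≡ 1 mol CaCO₃): 25,300 / 100.1 g/mol = 252.7 mol.
(a) Mass of CaCl₂: 252.7 × 111 = 28,050 g.

(b) CYA to add: (33 − 5) = 28 mg/L × 691,000 L = 19,350 g cyanuric acid.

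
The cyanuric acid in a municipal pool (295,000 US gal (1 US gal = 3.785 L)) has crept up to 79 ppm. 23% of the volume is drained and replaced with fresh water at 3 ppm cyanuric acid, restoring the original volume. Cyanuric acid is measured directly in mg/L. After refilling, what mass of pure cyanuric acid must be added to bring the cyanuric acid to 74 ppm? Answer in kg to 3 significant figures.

13.9 kg

Volume: 295,000 US gal × 3.785 L/gal = 1,116,575 L.
After draining 23% and refilling: 79 × 0.77 + 3 × 0.23 = 61.52 ppm.
Deficit to target: 74 − 61.52 = 12.48 mg/L.
Mass: 12.48 mg/L × 1,116,575 L = 13,930 g cyanuric acid.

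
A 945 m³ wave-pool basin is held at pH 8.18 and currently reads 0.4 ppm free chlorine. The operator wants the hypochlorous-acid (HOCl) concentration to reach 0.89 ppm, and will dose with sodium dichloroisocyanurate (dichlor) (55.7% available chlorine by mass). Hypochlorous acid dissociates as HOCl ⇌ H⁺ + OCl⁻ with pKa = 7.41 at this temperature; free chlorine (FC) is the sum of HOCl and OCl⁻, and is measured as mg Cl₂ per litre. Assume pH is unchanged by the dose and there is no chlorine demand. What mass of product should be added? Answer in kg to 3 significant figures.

9.72 kg

Volume: 945 m³ = 945,000 L.
[OCl⁻]/[HOCl] = 10^(pH − pKa) = 10^(8.18 − 7.41) = 5.888; fraction as HOCl = 1/(1 + 5.888) = 0.1452.
Free chlorine required for 0.89 ppm HOCl: 0.89 / 0.1452 = 6.131 ppm.
FC to add: 6.131 − 0.4 = 5.731 mg/L as Cl₂.
Cl₂ equivalent: 5.731 mg/L × 945,000 L = 5416 g.
Product at 55.7% available Cl: 5416 / 0.557 = 9723 g.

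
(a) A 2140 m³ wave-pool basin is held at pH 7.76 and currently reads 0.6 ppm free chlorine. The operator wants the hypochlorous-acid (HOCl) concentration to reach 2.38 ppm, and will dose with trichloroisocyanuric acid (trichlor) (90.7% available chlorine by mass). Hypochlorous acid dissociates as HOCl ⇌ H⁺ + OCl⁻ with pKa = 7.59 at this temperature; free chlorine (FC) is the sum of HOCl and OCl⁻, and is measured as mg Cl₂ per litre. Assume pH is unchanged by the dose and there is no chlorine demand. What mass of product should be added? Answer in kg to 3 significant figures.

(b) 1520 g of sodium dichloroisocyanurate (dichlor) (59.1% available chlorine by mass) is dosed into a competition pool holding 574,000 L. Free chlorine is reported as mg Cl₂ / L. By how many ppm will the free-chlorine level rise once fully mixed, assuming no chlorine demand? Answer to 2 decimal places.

(a) Volume: 2140 m³ = 2,140,000 L.
(a) [OCl⁻]/[HOCl] = 10^(pH − pKa) = 10^(7.76 − 7.59) = 1.479; fraction as HOCl = 1/(1 + 1.479) = 0.4034.
(a) Free chlorine required for 2.38 ppm HOCl: 2.38 / 0.4034 = 5.9 ppm.
(a) FC to add: 5.9 − 0.6 = 5.3 mg/L as Cl₂.
(a) Cl₂ equivalent: 5.3 mg/L × 2,140,000 L = 11,340 g.
(a) Product at 90.7% available Cl: 11,340 / 0.907 = 12,510 g.

(b) Available chlorine delivered: 1520 g × 0.591 = 898.3 g as Cl₂.
(b) Concentration rise: 898.3 g / 574,000 L = 1.565 mg/L = 1.57 ppm.

(a) 12.5 kg; (b) 1.57 ppm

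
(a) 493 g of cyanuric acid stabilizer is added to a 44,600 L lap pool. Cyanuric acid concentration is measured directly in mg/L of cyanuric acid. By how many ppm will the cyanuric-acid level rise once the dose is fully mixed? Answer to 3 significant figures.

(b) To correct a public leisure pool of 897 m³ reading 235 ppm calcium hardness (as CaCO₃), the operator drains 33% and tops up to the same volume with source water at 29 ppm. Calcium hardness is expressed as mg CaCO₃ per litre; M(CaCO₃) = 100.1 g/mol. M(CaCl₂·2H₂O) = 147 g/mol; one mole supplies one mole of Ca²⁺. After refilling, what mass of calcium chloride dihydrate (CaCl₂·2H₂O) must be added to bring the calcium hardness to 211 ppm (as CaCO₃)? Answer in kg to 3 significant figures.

(a) Rise: 493 g / 44,600 L × 1000 = 11.05 mg/L.

(b) Volume: 897 m³ = 897,000 L.
(b) After draining 33% and refilling: 235 × 0.67 + 29 × 0.33 = 167.02 ppm.
(b) Deficit to target: 211 − 167.02 = 43.98 mg/L.
(b) As CaCO₃: 43.98 mg/L × 897,000 L = 39,450 g; ÷ 100.1 = 394.1 mol Ca²⁺.
(b) Mass: 394.1 × 147 = 57,930 g.

(a) 11.1 ppm; (b) 57.9 kg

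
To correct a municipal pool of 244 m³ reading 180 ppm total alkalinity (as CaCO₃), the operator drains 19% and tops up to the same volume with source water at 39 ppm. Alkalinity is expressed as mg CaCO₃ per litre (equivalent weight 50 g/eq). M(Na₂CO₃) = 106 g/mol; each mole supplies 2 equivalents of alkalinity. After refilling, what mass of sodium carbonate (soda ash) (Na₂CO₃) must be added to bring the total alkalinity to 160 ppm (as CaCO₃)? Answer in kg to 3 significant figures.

1.76 kg

Volume: 244 m³ = 244,000 L.
After draining 19% and refilling: 180 × 0.81 + 39 × 0.19 = 153.21 ppm.
Deficit to target: 160 − 153.21 = 6.79 mg/L.
As CaCO₃: 6.79 mg/L × 244,000 L = 1657 g; ÷ 50 g/eq ÷ 2 = 16.57 mol Na₂CO₃.
Mass: 16.57 × 106 = 1756 g.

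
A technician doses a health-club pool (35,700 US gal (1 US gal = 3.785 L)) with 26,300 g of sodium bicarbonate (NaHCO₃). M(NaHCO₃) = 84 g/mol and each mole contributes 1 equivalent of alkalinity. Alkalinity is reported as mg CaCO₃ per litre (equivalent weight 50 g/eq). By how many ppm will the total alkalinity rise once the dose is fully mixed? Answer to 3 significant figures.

Volume: 35,700 US gal × 3.785 L/gal = 135,124 L.
Moles of NaHCO₃: 26,300 g ÷ 84 g/mol = 313.1 mol → 313.1 eq of alkalinity.
As CaCO₃: 313.1 eq × 50 g/eq = 15,650 g.
Rise: 15,650 g / 135,124 L × 1000 = 115.9 mg/L.

116 ppm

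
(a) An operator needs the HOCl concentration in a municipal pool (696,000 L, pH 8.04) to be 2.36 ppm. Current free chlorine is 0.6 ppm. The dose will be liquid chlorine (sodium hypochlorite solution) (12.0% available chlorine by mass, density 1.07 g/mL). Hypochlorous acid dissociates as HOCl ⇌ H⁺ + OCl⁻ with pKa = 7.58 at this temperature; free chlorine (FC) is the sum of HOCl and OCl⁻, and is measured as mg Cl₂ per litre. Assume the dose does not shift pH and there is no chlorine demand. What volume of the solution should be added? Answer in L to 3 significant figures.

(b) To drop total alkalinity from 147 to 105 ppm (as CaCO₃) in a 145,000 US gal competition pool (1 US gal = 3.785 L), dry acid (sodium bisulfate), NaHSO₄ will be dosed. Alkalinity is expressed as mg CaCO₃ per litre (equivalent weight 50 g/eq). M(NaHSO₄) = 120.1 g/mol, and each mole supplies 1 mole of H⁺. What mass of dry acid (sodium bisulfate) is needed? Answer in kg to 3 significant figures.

(a) [OCl⁻]/[HOCl] = 10^(pH − pKa) = 10^(8.04 − 7.58) = 2.884; fraction as HOCl = 1/(1 + 2.884) = 0.2575.
(a) Free chlorine required for 2.36 ppm HOCl: 2.36 / 0.2575 = 9.166 ppm.
(a) FC to add: 9.166 − 0.6 = 8.566 mg/L as Cl₂.
(a) Cl₂ equivalent: 8.566 mg/L × 696,000 L = 5962 g.
(a) Product at 12.0% available Cl: 5962 / 0.12 = 49,680 g.
(a) Volume: 49,680 g ÷ 1.07 g/mL = 46,430 mL.

(b) Volume: 145,000 US gal × 3.785 L/gal = 548,825 L.
(b) Alkalinity to neutralize: (147 − 105) = 42 mg/L as CaCO₃ × 548,825 L = 23,050 g as CaCO₃.
(b) Equivalents of H⁺ required: 23,050 ÷ 50 g/eq = 461 eq = 461 mol NaHSO₄.
(b) Mass of NaHSO₄: 461 × 120.1 = 55,370 g.

(a) 46.4 L; (b) 55.4 kg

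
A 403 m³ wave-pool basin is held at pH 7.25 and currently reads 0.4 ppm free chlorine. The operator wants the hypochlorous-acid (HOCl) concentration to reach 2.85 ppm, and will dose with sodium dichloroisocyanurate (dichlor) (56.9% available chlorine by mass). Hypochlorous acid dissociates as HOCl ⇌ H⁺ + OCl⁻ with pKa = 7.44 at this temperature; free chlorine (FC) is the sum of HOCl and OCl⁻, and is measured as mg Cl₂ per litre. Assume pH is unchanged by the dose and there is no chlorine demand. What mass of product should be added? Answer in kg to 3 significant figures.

3.04 kg

Volume: 403 m³ = 403,000 L.
[OCl⁻]/[HOCl] = 10^(pH − pKa) = 10^(7.25 − 7.44) = 0.6457; fraction as HOCl = 1/(1 + 0.6457) = 0.6077.
Free chlorine required for 2.85 ppm HOCl: 2.85 / 0.6077 = 4.69 ppm.
FC to add: 4.69 − 0.4 = 4.29 mg/L as Cl₂.
Cl₂ equivalent: 4.29 mg/L × 403,000 L = 1729 g.
Product at 56.9% available Cl: 1729 / 0.569 = 3039 g.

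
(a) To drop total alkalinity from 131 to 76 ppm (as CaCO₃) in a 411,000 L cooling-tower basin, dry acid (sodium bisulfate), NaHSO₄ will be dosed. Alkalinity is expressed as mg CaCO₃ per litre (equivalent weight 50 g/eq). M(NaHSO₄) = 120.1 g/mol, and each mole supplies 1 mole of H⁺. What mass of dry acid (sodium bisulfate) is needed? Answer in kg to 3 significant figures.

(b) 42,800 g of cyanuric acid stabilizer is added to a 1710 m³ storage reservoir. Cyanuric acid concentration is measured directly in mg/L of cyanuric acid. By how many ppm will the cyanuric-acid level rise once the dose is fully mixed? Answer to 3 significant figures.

(a) 54.3 kg; (b) 25.0 ppm

(a) Alkalinity to neutralize: (131 − 76) = 55 mg/L as CaCO₃ × 411,000 L = 22,600 g as CaCO₃.
(a) Equivalents of H⁺ required: 22,600 ÷ 50 g/eq = 452.1 eq = 452.1 mol NaHSO₄.
(a) Mass of NaHSO₄: 452.1 × 120.1 = 54,300 g.

(b) Volume: 1710 m³ = 1,710,000 L.
(b) Rise: 42,800 g / 1,710,000 L × 1000 = 25.03 mg/L.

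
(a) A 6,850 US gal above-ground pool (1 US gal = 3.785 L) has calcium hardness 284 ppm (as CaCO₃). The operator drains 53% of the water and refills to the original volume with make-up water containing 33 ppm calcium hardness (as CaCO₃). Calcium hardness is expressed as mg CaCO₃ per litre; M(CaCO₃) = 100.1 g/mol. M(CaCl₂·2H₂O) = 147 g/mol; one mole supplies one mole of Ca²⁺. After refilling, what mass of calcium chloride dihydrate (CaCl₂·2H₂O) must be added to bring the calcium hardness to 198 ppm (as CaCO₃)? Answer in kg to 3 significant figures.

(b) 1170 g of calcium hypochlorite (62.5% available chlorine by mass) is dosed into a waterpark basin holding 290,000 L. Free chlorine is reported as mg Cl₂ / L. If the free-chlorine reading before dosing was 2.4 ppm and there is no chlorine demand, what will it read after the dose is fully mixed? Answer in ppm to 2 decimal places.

(a) 1.79 kg; (b) 4.92 ppm

(a) Volume: 6,850 US gal × 3.785 L/gal = 25,927 L.
(a) After draining 53% and refilling: 284 × 0.47 + 33 × 0.53 = 150.97 ppm.
(a) Deficit to target: 198 − 150.97 = 47.03 mg/L.
(a) As CaCO₃: 47.03 mg/L × 25,927 L = 1219 g; ÷ 100.1 = 12.18 mol Ca²⁺.
(a) Mass: 12.18 × 147 = 1791 g.

(b) Available chlorine delivered: 1170 g × 0.625 = 731.2 g as Cl₂.
(b) Concentration rise: 731.2 g / 290,000 L = 2.522 mg/L = 2.52 ppm.
(b) Final FC: 2.4 + 2.52 = 4.92 ppm.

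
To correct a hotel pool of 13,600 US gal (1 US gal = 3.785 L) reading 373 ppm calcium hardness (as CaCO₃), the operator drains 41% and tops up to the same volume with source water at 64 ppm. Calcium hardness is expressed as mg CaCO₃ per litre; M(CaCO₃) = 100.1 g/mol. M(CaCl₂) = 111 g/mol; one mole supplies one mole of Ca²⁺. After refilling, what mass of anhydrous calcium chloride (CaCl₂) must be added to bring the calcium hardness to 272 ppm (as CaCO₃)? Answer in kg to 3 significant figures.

1.47 kg

Volume: 13,600 US gal × 3.785 L/gal = 51,476 L.
After draining 41% and refilling: 373 × 0.59 + 64 × 0.41 = 246.31 ppm.
Deficit to target: 272 − 246.31 = 25.69 mg/L.
As CaCO₃: 25.69 mg/L × 51,476 L = 1322 g; ÷ 100.1 = 13.21 mol Ca²⁺.
Mass: 13.21 × 111 = 1466 g.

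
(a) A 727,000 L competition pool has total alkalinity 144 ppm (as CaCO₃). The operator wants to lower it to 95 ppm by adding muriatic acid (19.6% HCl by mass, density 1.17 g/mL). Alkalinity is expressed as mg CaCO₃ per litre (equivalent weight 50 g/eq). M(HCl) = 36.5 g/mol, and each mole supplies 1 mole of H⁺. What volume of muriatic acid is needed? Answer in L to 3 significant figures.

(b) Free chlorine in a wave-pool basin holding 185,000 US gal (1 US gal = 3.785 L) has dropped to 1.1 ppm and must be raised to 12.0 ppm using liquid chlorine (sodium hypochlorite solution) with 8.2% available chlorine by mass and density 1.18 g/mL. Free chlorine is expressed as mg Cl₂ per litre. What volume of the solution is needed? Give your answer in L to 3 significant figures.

(a) Alkalinity to neutralize: (144 − 95) = 49 mg/L as CaCO₃ × 727,000 L = 35,620 g as CaCO₃.
(a) Equivalents of H⁺ required: 35,620 ÷ 50 g/eq = 712.5 eq = 712.5 mol HCl.
(a) Mass of HCl: 712.5 × 36.5 = 26,000 g.
(a) Mass of 19.6% solution: 26,000 / 0.196 = 132,700 g.
(a) Volume: 132,700 g ÷ 1.17 g/mL = 113,400 mL.

(b) Volume: 185,000 US gal × 3.785 L/gal = 700,225 L.
(b) Chlorine deficit: 12.0 − 1.1 = 10.9 ppm = 10.9 mg/L as Cl₂.
(b) Cl₂ equivalent needed: 10.9 mg/L × 700,225 L = 7,632,000 mg = 7632 g.
(b) Product at 8.2% available chlorine: 7632 / 0.082 = 93,080 g.
(b) Volume at density 1.18 g/mL: 93,080 g ÷ 1.18 g/mL = 78,880 mL.

(a) 113 L; (b) 78.9 L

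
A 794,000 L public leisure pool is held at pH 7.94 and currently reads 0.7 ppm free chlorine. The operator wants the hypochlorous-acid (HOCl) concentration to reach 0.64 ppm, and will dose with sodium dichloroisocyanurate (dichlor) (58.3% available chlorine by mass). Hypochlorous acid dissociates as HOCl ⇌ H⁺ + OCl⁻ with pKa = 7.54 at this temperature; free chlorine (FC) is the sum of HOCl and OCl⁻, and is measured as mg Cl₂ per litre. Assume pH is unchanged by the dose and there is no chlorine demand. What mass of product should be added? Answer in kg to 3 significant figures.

2.11 kg

[OCl⁻]/[HOCl] = 10^(pH − pKa) = 10^(7.94 − 7.54) = 2.512; fraction as HOCl = 1/(1 + 2.512) = 0.2847.
Free chlorine required for 0.64 ppm HOCl: 0.64 / 0.2847 = 2.248 ppm.
FC to add: 2.248 − 0.7 = 1.548 mg/L as Cl₂.
Cl₂ equivalent: 1.548 mg/L × 794,000 L = 1229 g.
Product at 58.3% available Cl: 1229 / 0.583 = 2108 g.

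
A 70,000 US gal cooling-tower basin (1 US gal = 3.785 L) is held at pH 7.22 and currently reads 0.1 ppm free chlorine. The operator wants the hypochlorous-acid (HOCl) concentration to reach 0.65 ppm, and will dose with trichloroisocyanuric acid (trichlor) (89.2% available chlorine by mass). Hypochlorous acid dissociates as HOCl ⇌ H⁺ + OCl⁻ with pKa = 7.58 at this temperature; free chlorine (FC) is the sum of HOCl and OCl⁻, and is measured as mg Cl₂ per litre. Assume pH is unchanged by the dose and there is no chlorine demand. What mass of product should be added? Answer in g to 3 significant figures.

Volume: 70,000 US gal × 3.785 L/gal = 264,950 L.
[OCl⁻]/[HOCl] = 10^(pH − pKa) = 10^(7.22 − 7.58) = 0.4365; fraction as HOCl = 1/(1 + 0.4365) = 0.6961.
Free chlorine required for 0.65 ppm HOCl: 0.65 / 0.6961 = 0.9337 ppm.
FC to add: 0.9337 − 0.1 = 0.8337 mg/L as Cl₂.
Cl₂ equivalent: 0.8337 mg/L × 264,950 L = 220.9 g.
Product at 89.2% available Cl: 220.9 / 0.892 = 247.6 g.

248 g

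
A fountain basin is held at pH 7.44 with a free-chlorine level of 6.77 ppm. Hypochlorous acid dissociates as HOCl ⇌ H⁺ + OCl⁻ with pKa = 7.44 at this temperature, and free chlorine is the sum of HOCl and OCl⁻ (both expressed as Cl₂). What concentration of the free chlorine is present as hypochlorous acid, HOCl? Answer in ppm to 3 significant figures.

3.38 ppm

[OCl⁻]/[HOCl] = 10^(pH − pKa) = 10^(7.44 − 7.44) = 10^0.00 = 1.
Fraction as HOCl = 1 / (1 + 1) = 0.5.
HOCl = 0.5 × 6.77 ppm = 3.385 ppm.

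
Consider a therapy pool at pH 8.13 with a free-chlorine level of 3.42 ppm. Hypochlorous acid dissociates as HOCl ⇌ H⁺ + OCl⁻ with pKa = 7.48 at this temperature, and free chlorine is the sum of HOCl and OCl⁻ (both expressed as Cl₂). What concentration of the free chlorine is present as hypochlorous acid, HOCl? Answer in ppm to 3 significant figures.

0.626 ppm

[OCl⁻]/[HOCl] = 10^(pH − pKa) = 10^(8.13 − 7.48) = 10^0.65 = 4.467.
Fraction as HOCl = 1 / (1 + 4.467) = 0.1829.
HOCl = 0.1829 × 3.42 ppm = 0.6256 ppm.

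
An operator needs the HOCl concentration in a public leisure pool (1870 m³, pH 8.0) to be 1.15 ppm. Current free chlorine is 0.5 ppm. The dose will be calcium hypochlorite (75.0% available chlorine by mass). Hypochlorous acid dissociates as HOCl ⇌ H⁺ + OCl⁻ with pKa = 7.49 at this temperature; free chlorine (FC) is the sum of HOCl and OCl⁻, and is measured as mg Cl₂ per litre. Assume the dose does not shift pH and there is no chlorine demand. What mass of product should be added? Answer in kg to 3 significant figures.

Volume: 1870 m³ = 1,870,000 L.
[OCl⁻]/[HOCl] = 10^(pH − pKa) = 10^(8.0 − 7.49) = 3.236; fraction as HOCl = 1/(1 + 3.236) = 0.2361.
Free chlorine required for 1.15 ppm HOCl: 1.15 / 0.2361 = 4.871 ppm.
FC to add: 4.871 − 0.5 = 4.371 mg/L as Cl₂.
Cl₂ equivalent: 4.371 mg/L × 1,870,000 L = 8174 g.
Product at 75.0% available Cl: 8174 / 0.75 = 10,900 g.

10.9 kg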